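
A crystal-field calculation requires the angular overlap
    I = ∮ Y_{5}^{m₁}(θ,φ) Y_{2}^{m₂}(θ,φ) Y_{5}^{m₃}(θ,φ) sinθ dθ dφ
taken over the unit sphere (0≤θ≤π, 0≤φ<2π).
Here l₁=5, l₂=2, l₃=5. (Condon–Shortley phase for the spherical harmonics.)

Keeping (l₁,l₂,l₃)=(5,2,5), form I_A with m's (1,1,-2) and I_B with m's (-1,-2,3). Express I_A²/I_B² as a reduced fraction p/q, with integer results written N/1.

l's match ⇒ only the (l;m) 3-j factors differ between A and B.
A: triangle coeff Δ(5,2,5) = 1/38610; Σ_t [1,2]: t=1:−1/1440 t=2:+1/2880 = -1/2880; (3j)²=7/715 [(5 2 5; 1 1 -2)], sign=+1
B: triangle coeff Δ(5,2,5) = 1/38610; Σ_t [0,0]: t=0:+1/5760 = 1/5760; (3j)²=56/2145 [(5 2 5; -1 -2 3)], sign=+1
I_A²/I_B² = (7/715)/(56/2145) = 3/8

3/8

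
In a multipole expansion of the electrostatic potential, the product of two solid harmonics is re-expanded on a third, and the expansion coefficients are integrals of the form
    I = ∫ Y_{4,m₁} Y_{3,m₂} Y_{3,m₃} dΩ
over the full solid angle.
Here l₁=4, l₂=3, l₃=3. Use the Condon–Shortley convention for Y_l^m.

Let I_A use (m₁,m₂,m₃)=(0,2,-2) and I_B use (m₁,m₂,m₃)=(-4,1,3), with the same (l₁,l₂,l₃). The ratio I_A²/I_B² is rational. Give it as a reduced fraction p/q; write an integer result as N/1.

7/6

Shared (l₁,l₂,l₃)=(4,3,3): N and (l;000)² cancel in I_A²/I_B².
A: Δ = 4!·4!·2!/11! = 1/34650; Racah Σ t=3..4: t=3:−1/72 t=4:+1/576 = -7/576; ⇒ 3j(4 3 3; 0 2 -2)² = 7/198, sgn +1
B: Δ = 4!·4!·2!/11! = 1/34650; Racah Σ t=4..4: t=4:+1/1152 = 1/1152; ⇒ 3j(4 3 3; -4 1 3)² = 1/33, sgn +1
I_A²/I_B² = (7/198)/(1/33) = 7/6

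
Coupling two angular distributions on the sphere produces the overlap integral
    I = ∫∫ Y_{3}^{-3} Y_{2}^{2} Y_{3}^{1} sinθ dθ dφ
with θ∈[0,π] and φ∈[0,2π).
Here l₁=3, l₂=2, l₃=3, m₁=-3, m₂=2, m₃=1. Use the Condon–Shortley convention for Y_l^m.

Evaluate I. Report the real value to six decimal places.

Rules hold: Σm=0, L=8 even, 1≤3≤5.
N = 7·5·7 = 245
Δ = 2!·4!·2!/9! = 1/3780
Racah Σ t=0..2: t=0:+1/24 t=1:−1/4 t=2:+1/24 = -1/6
⇒ 3j(3 2 3; 0 0 0)² = 4/105, sgn +1
Racah Σ t=2..2: t=2:+1/96 = 1/96
⇒ 3j(3 2 3; -3 2 1)² = 1/42, sgn +1
4πI² = N·(3j₀)²·(3jₘ)² = 2/9
I = +1·√(0.222222/4π) = 0.13298076

0.132981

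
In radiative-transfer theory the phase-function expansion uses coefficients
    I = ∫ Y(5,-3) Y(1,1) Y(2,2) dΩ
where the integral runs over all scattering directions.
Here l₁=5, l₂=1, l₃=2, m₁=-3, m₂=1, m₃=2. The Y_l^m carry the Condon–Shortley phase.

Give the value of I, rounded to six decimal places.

0.000000

|5−1|≤2≤5+1 violated ⇒ I = 0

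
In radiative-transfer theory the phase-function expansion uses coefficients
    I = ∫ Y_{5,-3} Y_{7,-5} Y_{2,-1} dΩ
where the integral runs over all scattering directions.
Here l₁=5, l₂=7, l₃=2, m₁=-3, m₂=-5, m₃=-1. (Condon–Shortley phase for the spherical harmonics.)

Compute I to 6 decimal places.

-3 − 5 − 1 = -9 ≠ 0: azimuthal integral kills it; I = 0

0.000000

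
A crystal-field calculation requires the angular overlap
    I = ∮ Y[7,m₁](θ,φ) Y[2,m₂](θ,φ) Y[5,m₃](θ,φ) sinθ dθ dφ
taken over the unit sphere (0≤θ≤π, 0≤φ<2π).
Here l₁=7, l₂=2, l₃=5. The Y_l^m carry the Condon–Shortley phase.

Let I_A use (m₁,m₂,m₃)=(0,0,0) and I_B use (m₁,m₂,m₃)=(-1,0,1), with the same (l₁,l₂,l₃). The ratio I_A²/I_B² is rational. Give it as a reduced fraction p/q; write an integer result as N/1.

21/20

l's match ⇒ only the (l;m) 3-j factors differ between A and B.
A: triangle coeff Δ(7,2,5) = 1/15015; Σ_t [2,2]: t=2:+1/57600 = 1/57600; (3j)²=21/715 [(7 2 5; 0 0 0)], sign=-1
B: triangle coeff Δ(7,2,5) = 1/15015; Σ_t [2,2]: t=2:+1/69120 = 1/69120; (3j)²=4/143 [(7 2 5; -1 0 1)], sign=+1
I_A²/I_B² = (21/715)/(4/143) = 21/20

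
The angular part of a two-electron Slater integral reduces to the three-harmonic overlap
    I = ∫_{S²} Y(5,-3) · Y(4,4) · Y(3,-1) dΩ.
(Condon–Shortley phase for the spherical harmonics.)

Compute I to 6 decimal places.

0.169606

Rules hold: Σm=0, L=12 even, 1≤3≤9.
N = 11·9·7 = 693
Δ = 6!·4!·2!/13! = 1/180180
Racah Σ t=2..4: t=2:+1/576 t=3:−1/144 t=4:+1/576 = -1/288
⇒ 3j(5 4 3; 0 0 0)² = 20/1001, sgn +1
Racah Σ t=6..6: t=6:+1/5760 = 1/5760
⇒ 3j(5 4 3; -3 4 -1)² = 56/2145, sgn +1
4πI² = N·(3j₀)²·(3jₘ)² = 672/1859
I = +1·√(0.361485/4π) = 0.16960553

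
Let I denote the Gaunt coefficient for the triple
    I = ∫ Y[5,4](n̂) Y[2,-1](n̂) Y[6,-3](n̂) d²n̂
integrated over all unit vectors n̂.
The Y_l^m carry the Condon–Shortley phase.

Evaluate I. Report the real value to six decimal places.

0.000000

L=13 odd ⇒ parity kills the (l;000) factor ⇒ I = 0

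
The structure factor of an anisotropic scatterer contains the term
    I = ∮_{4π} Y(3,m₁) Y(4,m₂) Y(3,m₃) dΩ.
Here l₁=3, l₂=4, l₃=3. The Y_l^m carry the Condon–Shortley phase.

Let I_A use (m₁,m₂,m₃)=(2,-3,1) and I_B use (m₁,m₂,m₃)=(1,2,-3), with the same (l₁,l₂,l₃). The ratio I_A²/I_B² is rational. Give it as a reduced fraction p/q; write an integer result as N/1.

Shared (l₁,l₂,l₃)=(3,4,3): N and (l;000)² cancel in I_A²/I_B².
A: Δ = 4!·2!·4!/11! = 1/34650; Racah Σ t=0..1: t=0:+1/144 t=1:−1/288 = 1/288; ⇒ 3j(3 4 3; 2 -3 1)² = 1/99, sgn +1
B: Δ = 4!·2!·4!/11! = 1/34650; Racah Σ t=2..2: t=2:+1/192 = 1/192; ⇒ 3j(3 4 3; 1 2 -3)² = 3/77, sgn +1
I_A²/I_B² = (1/99)/(3/77) = 7/27

7/27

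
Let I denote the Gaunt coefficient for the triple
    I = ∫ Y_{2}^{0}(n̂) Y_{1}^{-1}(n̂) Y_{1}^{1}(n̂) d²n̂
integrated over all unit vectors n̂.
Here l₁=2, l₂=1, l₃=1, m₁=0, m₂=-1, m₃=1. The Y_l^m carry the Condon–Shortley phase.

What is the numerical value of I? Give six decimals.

Checks pass: Σm=0; 4 even; l₃=1∈[1,3].
(2·2+1)(2·1+1)(2·1+1) = 45
Δ: 2! 2! 0! / 5! → 1/30
sum: t=1:−1/1 = -1/1
3j²(2 1 1; 0 0 0) = Δ·Π!·Σ² = 2/15  (sign +1)
sum: t=0:+1/4 = 1/4
3j²(2 1 1; 0 -1 1) = Δ·Π!·Σ² = 1/30  (sign +1)
combine: 4πI² = 45·2/15·1/30 = 1/5
take √, sign +1: I = 0.12615663

0.126157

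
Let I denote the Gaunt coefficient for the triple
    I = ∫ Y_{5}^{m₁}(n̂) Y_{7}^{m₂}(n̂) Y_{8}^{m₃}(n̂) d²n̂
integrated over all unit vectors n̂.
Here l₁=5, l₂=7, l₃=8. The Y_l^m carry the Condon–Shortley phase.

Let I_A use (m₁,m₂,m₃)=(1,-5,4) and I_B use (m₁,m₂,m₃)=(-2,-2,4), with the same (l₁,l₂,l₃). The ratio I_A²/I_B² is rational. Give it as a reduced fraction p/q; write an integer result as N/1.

11/686

Same 5,7,8: normalisation and zero-m 3j drop out of the ratio.
A: Δ: 4! 6! 10! / 21! → 1/814773960; sum: t=0:+1/92897280 t=1:−1/78382080 t=2:+1/696729600 = -1/1791590400; 3j²(5 7 8; 1 -5 4) = Δ·Π!·Σ² = 11/151164  (sign -1)
B: Δ: 4! 6! 10! / 21! → 1/814773960; sum: t=1:−1/74649600 t=2:+1/14515200 t=3:−1/23224320 t=4:+1/313528320 = 7/447897600; 3j²(5 7 8; -2 -2 4) = Δ·Π!·Σ² = 343/75582  (sign +1)
I_A²/I_B² = (11/151164)/(343/75582) = 11/686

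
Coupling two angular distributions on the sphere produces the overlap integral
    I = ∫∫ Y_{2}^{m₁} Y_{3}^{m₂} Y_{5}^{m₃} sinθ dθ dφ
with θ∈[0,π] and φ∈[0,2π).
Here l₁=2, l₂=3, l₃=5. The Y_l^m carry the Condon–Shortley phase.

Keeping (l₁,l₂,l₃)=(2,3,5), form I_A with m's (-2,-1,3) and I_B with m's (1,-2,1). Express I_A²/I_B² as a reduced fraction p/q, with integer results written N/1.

Shared (l₁,l₂,l₃)=(2,3,5): N and (l;000)² cancel in I_A²/I_B².
A: Δ = 0!·4!·6!/11! = 1/2310; Racah Σ t=0..0: t=0:+1/1152 = 1/1152; ⇒ 3j(2 3 5; -2 -1 3)² = 1/33, sgn +1
B: Δ = 0!·4!·6!/11! = 1/2310; Racah Σ t=0..0: t=0:+1/720 = 1/720; ⇒ 3j(2 3 5; 1 -2 1)² = 4/385, sgn +1
I_A²/I_B² = (1/33)/(4/385) = 35/12

35/12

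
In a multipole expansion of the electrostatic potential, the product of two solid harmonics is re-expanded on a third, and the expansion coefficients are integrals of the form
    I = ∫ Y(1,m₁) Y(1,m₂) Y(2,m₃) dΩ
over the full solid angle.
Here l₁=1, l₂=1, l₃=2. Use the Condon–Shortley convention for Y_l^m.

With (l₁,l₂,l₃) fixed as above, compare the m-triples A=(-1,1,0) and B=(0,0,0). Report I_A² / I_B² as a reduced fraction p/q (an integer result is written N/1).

Same 1,1,2: normalisation and zero-m 3j drop out of the ratio.
A: Δ: 0! 2! 2! / 5! → 1/30; sum: t=0:+1/4 = 1/4; 3j²(1 1 2; -1 1 0) = Δ·Π!·Σ² = 1/30  (sign +1)
B: Δ: 0! 2! 2! / 5! → 1/30; sum: t=0:+1/1 = 1/1; 3j²(1 1 2; 0 0 0) = Δ·Π!·Σ² = 2/15  (sign +1)
I_A²/I_B² = (1/30)/(2/15) = 1/4

1/4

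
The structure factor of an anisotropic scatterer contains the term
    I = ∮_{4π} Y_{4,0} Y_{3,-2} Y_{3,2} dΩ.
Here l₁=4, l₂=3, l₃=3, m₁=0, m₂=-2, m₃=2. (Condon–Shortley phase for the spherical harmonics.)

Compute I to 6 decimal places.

Checks pass: Σm=0; 10 even; l₃=3∈[1,7].
(2·4+1)(2·3+1)(2·3+1) = 441
Δ: 4! 4! 2! / 11! → 1/34650
sum: t=1:−1/72 t=2:+1/16 t=3:−1/72 = 5/144
3j²(4 3 3; 0 0 0) = Δ·Π!·Σ² = 2/77  (sign -1)
sum: t=0:+1/576 t=1:−1/72 = -7/576
3j²(4 3 3; 0 -2 2) = Δ·Π!·Σ² = 7/198  (sign +1)
combine: 4πI² = 441·2/77·7/198 = 49/121
take √, sign -1: I = -0.17951487

-0.179515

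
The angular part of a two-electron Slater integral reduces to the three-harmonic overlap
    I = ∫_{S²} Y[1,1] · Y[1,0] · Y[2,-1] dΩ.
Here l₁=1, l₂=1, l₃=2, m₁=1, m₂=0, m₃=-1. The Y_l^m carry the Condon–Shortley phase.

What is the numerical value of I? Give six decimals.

-0.218510

m-sum 0 ✓  L=4 even ✓  0≤2≤2 ✓
Π(2lᵢ+1) = 3×3×5 = 45
triangle coeff Δ(1,1,2) = 1/30
Σ_t [0,0]: t=0:+1/1 = 1/1
(3j)²=2/15 [(1 1 2; 0 0 0)], sign=+1
Σ_t [0,0]: t=0:+1/2 = 1/2
(3j)²=1/10 [(1 1 2; 1 0 -1)], sign=-1
⇒ 4πI² = 3/5
I = (-1)√(3/5/(4π)) = -0.21850969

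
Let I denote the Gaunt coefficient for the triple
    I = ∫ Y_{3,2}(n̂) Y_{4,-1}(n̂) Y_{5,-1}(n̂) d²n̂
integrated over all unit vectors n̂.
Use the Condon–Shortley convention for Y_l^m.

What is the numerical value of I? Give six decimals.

0.138239

m-sum 0 ✓  L=12 even ✓  1≤5≤7 ✓
Π(2lᵢ+1) = 7×9×11 = 693
triangle coeff Δ(3,4,5) = 1/180180
Σ_t [0,2]: t=0:+1/576 t=1:−1/144 t=2:+1/576 = -1/288
(3j)²=20/1001 [(3 4 5; 0 0 0)], sign=+1
Σ_t [0,1]: t=0:+1/432 t=1:−1/1152 = 5/3456
(3j)²=625/36036 [(3 4 5; 2 -1 -1)], sign=+1
⇒ 4πI² = 3125/13013
I = (+1)√(3125/13013/(4π)) = 0.13823925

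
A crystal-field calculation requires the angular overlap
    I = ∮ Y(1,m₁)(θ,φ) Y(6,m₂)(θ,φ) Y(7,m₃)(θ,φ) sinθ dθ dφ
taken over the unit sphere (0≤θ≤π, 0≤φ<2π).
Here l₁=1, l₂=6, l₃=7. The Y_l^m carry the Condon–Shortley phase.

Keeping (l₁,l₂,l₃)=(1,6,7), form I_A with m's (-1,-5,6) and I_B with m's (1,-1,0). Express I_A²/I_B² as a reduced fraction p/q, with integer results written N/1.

Shared (l₁,l₂,l₃)=(1,6,7): N and (l;000)² cancel in I_A²/I_B².
A: Δ = 0!·2!·12!/15! = 1/1365; Racah Σ t=0..0: t=0:+1/79833600 = 1/79833600; ⇒ 3j(1 6 7; -1 -5 6)² = 2/35, sgn -1
B: Δ = 0!·2!·12!/15! = 1/1365; Racah Σ t=0..0: t=0:+1/1209600 = 1/1209600; ⇒ 3j(1 6 7; 1 -1 0)² = 1/65, sgn -1
I_A²/I_B² = (2/35)/(1/65) = 26/7

26/7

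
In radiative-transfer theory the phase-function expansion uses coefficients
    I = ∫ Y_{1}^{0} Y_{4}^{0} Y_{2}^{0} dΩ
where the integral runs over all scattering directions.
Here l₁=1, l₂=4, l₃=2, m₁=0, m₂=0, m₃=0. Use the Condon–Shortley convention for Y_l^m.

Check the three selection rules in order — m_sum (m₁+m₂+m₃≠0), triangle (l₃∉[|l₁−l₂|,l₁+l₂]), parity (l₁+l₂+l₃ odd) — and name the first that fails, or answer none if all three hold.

triangle

Σmᵢ = 0  ✓
l₃∈[|l₁−l₂|,l₁+l₂]=[3,5], have l₃=2  ✗
Σlᵢ = 7 ⇒ odd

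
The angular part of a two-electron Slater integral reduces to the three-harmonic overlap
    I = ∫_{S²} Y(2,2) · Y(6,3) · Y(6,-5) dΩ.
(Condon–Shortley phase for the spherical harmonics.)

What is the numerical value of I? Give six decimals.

Rules hold: Σm=0, L=14 even, 4≤6≤8.
N = 5·13·13 = 845
Δ = 2!·2!·10!/15! = 1/90090
Racah Σ t=0..2: t=0:+1/69120 t=1:−1/14400 t=2:+1/69120 = -7/172800
⇒ 3j(2 6 6; 0 0 0)² = 14/715, sgn -1
Racah Σ t=0..0: t=0:+1/1451520 = 1/1451520
⇒ 3j(2 6 6; 2 3 -5)² = 1/91, sgn -1
4πI² = N·(3j₀)²·(3jₘ)² = 2/11
I = +1·√(0.181818/4π) = 0.12028562

0.120286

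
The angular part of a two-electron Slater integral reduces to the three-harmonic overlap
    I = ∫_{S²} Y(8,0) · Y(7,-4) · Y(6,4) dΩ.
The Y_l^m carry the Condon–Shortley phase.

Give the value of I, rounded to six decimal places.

0.000000

l₁+l₂+l₃=21 is odd: 3j(l;000)=0 ⇒ I=0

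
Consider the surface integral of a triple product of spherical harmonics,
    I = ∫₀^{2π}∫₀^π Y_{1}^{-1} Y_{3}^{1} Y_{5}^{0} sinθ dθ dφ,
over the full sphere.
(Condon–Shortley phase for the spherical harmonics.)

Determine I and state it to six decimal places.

0.000000

|1−3|≤5≤1+3 violated ⇒ I = 0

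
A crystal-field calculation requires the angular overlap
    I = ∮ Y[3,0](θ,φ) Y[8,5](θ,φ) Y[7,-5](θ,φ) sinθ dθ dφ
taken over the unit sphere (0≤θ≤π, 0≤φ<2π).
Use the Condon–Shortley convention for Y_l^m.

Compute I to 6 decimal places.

Checks pass: Σm=0; 18 even; l₃=7∈[5,11].
(2·3+1)(2·8+1)(2·7+1) = 1785
Δ: 4! 2! 12! / 19! → 1/5290740
sum: t=1:−1/7257600 t=2:+1/2073600 t=3:−1/7257600 = 1/4838400
3j²(3 8 7; 0 0 0) = Δ·Π!·Σ² = 252/20995  (sign -1)
sum: t=1:−1/5748019200 t=2:+1/159667200 t=3:−1/87091200 = -31/5748019200
3j²(3 8 7; 0 5 -5) = Δ·Π!·Σ² = 961/135660  (sign -1)
combine: 4πI² = 1785·252/20995·961/135660 = 60543/398905
take √, sign +1: I = 0.10989863

0.109899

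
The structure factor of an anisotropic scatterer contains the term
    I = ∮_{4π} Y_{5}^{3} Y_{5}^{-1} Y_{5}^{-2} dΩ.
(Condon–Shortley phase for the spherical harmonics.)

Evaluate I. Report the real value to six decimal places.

l₁+l₂+l₃=15 is odd: 3j(l;000)=0 ⇒ I=0

0.000000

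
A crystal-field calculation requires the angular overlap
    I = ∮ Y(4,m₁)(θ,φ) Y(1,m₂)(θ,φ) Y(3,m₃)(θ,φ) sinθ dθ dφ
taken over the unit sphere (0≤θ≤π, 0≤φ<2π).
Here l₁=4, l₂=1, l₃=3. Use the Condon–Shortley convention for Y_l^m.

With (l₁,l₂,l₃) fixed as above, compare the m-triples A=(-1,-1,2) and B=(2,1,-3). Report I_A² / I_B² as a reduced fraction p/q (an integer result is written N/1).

3/1

l's match ⇒ only the (l;m) 3-j factors differ between A and B.
A: triangle coeff Δ(4,1,3) = 1/252; Σ_t [0,0]: t=0:+1/240 = 1/240; (3j)²=1/84 [(4 1 3; -1 -1 2)], sign=-1
B: triangle coeff Δ(4,1,3) = 1/252; Σ_t [2,2]: t=2:+1/1440 = 1/1440; (3j)²=1/252 [(4 1 3; 2 1 -3)], sign=+1
I_A²/I_B² = (1/84)/(1/252) = 3/1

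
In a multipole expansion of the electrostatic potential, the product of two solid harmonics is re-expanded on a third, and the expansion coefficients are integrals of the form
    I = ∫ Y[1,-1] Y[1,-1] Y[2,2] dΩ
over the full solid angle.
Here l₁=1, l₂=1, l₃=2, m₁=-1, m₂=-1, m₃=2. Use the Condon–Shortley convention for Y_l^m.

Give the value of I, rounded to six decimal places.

0.309019

Checks pass: Σm=0; 4 even; l₃=2∈[0,2].
(2·1+1)(2·1+1)(2·2+1) = 45
Δ: 0! 2! 2! / 5! → 1/30
sum: t=0:+1/1 = 1/1
3j²(1 1 2; 0 0 0) = Δ·Π!·Σ² = 2/15  (sign +1)
sum: t=0:+1/4 = 1/4
3j²(1 1 2; -1 -1 2) = Δ·Π!·Σ² = 1/5  (sign +1)
combine: 4πI² = 45·2/15·1/5 = 6/5
take √, sign +1: I = 0.30901936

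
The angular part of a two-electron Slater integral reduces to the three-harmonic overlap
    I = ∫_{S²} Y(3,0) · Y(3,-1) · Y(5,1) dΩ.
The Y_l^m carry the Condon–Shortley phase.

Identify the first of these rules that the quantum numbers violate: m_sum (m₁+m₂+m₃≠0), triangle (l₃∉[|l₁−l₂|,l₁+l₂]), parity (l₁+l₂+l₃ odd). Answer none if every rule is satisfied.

parity

m₁+m₂+m₃ = 0 − 1 + 1 = 0  ✓
triangle: |3−3|=0 ≤ l₃=5 ≤ 3+3=6  ✓
parity: l₁+l₂+l₃ = 11 is odd  ✗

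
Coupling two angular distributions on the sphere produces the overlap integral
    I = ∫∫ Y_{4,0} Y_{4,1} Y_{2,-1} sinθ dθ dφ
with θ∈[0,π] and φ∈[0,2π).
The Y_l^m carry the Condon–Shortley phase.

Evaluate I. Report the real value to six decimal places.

-0.044869

Checks pass: Σm=0; 10 even; l₃=2∈[0,8].
(2·4+1)(2·4+1)(2·2+1) = 405
Δ: 6! 2! 2! / 11! → 1/13860
sum: t=2:+1/192 t=3:−1/36 t=4:+1/192 = -5/288
3j²(4 4 2; 0 0 0) = Δ·Π!·Σ² = 20/693  (sign -1)
sum: t=3:−1/72 t=4:+1/96 = -1/288
3j²(4 4 2; 0 1 -1) = Δ·Π!·Σ² = 1/462  (sign +1)
combine: 4πI² = 405·20/693·1/462 = 150/5929
take √, sign -1: I = -0.04486937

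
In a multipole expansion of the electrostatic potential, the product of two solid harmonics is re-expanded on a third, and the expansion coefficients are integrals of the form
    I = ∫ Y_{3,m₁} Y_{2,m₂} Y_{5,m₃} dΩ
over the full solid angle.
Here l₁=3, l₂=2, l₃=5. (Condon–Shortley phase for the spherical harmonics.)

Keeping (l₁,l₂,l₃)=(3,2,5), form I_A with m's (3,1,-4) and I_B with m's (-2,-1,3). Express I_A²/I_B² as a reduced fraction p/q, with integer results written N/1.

Same 3,2,5: normalisation and zero-m 3j drop out of the ratio.
A: Δ: 0! 6! 4! / 11! → 1/2310; sum: t=0:+1/4320 = 1/4320; 3j²(3 2 5; 3 1 -4) = Δ·Π!·Σ² = 2/55  (sign -1)
B: Δ: 0! 6! 4! / 11! → 1/2310; sum: t=0:+1/720 = 1/720; 3j²(3 2 5; -2 -1 3) = Δ·Π!·Σ² = 8/165  (sign +1)
I_A²/I_B² = (2/55)/(8/165) = 3/4

3/4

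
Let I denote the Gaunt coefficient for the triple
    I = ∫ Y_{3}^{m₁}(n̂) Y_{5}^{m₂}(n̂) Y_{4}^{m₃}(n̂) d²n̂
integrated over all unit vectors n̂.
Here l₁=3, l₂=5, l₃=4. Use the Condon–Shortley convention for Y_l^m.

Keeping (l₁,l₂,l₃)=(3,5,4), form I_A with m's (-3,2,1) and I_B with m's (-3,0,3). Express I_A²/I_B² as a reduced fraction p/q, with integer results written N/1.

10/3

Shared (l₁,l₂,l₃)=(3,5,4): N and (l;000)² cancel in I_A²/I_B².
A: Δ = 4!·2!·6!/13! = 1/180180; Racah Σ t=4..4: t=4:+1/1728 = 1/1728; ⇒ 3j(3 5 4; -3 2 1)² = 25/858, sgn -1
B: Δ = 4!·2!·6!/13! = 1/180180; Racah Σ t=4..4: t=4:+1/5760 = 1/5760; ⇒ 3j(3 5 4; -3 0 3)² = 5/572, sgn -1
I_A²/I_B² = (25/858)/(5/572) = 10/3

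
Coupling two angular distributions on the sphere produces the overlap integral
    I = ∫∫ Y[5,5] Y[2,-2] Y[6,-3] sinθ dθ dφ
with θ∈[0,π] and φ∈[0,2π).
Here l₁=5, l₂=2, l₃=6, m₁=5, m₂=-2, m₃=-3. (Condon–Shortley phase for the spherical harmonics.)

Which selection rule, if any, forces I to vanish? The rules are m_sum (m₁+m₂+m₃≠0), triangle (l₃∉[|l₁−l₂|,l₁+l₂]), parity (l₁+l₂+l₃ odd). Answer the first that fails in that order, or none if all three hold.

parity

Σmᵢ = 0  ✓
l₃∈[|l₁−l₂|,l₁+l₂]=[3,7], have l₃=6  ✓
Σlᵢ = 13 ⇒ odd  ✗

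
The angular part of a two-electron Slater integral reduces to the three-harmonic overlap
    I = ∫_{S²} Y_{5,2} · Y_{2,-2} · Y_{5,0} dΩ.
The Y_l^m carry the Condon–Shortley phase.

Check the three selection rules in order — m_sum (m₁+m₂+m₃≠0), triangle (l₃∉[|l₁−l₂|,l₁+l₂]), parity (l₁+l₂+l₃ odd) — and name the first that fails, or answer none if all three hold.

none

m₁+m₂+m₃ = 2 − 2 + 0 = 0  ✓
triangle: |5−2|=3 ≤ l₃=5 ≤ 5+2=7  ✓
parity: l₁+l₂+l₃ = 12 is even  ✓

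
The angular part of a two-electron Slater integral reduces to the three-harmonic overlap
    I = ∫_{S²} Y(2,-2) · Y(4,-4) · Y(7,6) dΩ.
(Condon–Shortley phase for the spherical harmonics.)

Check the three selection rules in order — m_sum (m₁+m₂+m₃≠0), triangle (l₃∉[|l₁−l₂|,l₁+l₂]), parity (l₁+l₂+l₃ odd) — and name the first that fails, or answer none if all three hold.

triangle

m₁+m₂+m₃ = -2 − 4 + 6 = 0  ✓
triangle: |2−4|=2 ≤ l₃=7 ≤ 2+4=6  ✗
parity: l₁+l₂+l₃ = 13 is odd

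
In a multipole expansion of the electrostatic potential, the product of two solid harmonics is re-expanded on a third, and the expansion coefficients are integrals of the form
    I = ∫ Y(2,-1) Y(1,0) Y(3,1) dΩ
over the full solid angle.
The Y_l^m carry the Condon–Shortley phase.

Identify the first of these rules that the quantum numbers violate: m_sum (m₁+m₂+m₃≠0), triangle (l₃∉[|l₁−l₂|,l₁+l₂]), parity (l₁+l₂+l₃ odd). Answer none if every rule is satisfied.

m₁+m₂+m₃ = -1 + 0 + 1 = 0  ✓
triangle: |2−1|=1 ≤ l₃=3 ≤ 2+1=3  ✓
parity: l₁+l₂+l₃ = 6 is even  ✓

none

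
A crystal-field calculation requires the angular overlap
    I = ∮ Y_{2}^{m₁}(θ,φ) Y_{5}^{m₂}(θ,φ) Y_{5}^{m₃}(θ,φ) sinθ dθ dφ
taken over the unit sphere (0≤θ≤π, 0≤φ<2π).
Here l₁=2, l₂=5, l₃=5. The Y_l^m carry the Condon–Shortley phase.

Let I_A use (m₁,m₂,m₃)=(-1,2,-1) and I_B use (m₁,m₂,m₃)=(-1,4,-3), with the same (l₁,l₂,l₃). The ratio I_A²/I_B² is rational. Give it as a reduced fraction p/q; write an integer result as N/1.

2/7

Same 2,5,5: normalisation and zero-m 3j drop out of the ratio.
A: Δ: 2! 2! 8! / 13! → 1/38610; sum: t=1:−1/2880 t=2:+1/1440 = 1/2880; 3j²(2 5 5; -1 2 -1) = Δ·Π!·Σ² = 7/715  (sign +1)
B: Δ: 2! 2! 8! / 13! → 1/38610; sum: t=1:−1/80640 t=2:+1/10080 = 1/11520; 3j²(2 5 5; -1 4 -3) = Δ·Π!·Σ² = 49/1430  (sign +1)
I_A²/I_B² = (7/715)/(49/1430) = 2/7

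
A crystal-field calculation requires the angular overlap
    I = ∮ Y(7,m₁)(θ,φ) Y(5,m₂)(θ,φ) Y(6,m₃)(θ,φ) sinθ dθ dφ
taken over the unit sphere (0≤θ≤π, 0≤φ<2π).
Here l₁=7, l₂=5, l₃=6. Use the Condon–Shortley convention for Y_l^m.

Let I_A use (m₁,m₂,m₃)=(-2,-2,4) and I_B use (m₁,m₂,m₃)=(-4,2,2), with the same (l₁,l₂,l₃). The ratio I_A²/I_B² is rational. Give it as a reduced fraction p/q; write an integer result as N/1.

4205/24057

Same 7,5,6: normalisation and zero-m 3j drop out of the ratio.
A: Δ: 6! 8! 4! / 19! → 1/174594420; sum: t=1:−1/19353600 t=2:+1/1451520 t=3:−1/1244160 = -29/174182400; 3j²(7 5 6; -2 -2 4) = Δ·Π!·Σ² = 841/554268  (sign -1)
B: Δ: 6! 8! 4! / 19! → 1/174594420; sum: t=3:−1/34836480 t=4:+1/1451520 t=5:−1/691200 t=6:+1/3110400 = -1/2150400; 3j²(7 5 6; -4 2 2) = Δ·Π!·Σ² = 729/83980  (sign -1)
I_A²/I_B² = (841/554268)/(729/83980) = 4205/24057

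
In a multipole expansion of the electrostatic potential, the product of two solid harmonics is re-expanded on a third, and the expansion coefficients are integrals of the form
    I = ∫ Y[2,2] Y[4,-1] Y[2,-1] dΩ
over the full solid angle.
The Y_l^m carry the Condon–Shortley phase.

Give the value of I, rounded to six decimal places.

Rules hold: Σm=0, L=8 even, 2≤2≤6.
N = 5·9·5 = 225
Δ = 4!·0!·4!/9! = 1/630
Racah Σ t=2..2: t=2:+1/16 = 1/16
⇒ 3j(2 4 2; 0 0 0)² = 2/35, sgn +1
Racah Σ t=0..0: t=0:+1/144 = 1/144
⇒ 3j(2 4 2; 2 -1 -1)² = 1/126, sgn -1
4πI² = N·(3j₀)²·(3jₘ)² = 5/49
I = -1·√(0.102041/4π) = -0.09011188

-0.090112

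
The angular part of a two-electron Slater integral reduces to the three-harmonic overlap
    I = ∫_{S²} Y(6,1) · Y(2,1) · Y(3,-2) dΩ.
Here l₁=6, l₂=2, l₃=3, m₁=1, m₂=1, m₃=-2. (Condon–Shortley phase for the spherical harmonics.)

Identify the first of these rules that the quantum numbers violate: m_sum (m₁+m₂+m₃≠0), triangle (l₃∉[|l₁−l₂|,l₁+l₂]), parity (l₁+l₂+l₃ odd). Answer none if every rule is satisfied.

triangle

azimuthal sum: 1 + 1 − 2 = 0  ✓
4 ≤ 3 ≤ 8 (triangle on l)  ✗
L = 6 + 2 + 3 = 11 (odd)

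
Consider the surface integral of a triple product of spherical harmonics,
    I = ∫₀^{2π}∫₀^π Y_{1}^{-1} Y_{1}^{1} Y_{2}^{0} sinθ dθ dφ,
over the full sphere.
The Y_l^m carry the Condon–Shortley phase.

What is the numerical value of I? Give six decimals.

0.126157

Checks pass: Σm=0; 4 even; l₃=2∈[0,2].
(2·1+1)(2·1+1)(2·2+1) = 45
Δ: 0! 2! 2! / 5! → 1/30
sum: t=0:+1/1 = 1/1
3j²(1 1 2; 0 0 0) = Δ·Π!·Σ² = 2/15  (sign +1)
sum: t=0:+1/4 = 1/4
3j²(1 1 2; -1 1 0) = Δ·Π!·Σ² = 1/30  (sign +1)
combine: 4πI² = 45·2/15·1/30 = 1/5
take √, sign +1: I = 0.12615663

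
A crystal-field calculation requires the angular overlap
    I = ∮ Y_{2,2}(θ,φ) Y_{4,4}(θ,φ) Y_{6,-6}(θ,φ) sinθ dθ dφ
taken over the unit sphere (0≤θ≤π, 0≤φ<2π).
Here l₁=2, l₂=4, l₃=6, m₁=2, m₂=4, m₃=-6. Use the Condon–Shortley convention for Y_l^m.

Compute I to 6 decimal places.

0.353849

Checks pass: Σm=0; 12 even; l₃=6∈[2,6].
(2·2+1)(2·4+1)(2·6+1) = 585
Δ: 0! 4! 8! / 13! → 1/6435
sum: t=0:+1/2304 = 1/2304
3j²(2 4 6; 0 0 0) = Δ·Π!·Σ² = 5/143  (sign +1)
sum: t=0:+1/967680 = 1/967680
3j²(2 4 6; 2 4 -6) = Δ·Π!·Σ² = 1/13  (sign +1)
combine: 4πI² = 585·5/143·1/13 = 225/143
take √, sign +1: I = 0.35384927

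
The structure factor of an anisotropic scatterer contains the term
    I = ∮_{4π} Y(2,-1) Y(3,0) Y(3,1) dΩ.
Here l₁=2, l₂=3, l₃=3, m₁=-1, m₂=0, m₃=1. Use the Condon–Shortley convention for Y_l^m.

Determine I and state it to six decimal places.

-0.059471

Rules hold: Σm=0, L=8 even, 1≤3≤5.
N = 5·7·7 = 245
Δ = 2!·2!·4!/9! = 1/3780
Racah Σ t=0..2: t=0:+1/24 t=1:−1/4 t=2:+1/24 = -1/6
⇒ 3j(2 3 3; 0 0 0)² = 4/105, sgn +1
Racah Σ t=1..2: t=1:−1/8 t=2:+1/12 = -1/24
⇒ 3j(2 3 3; -1 0 1)² = 1/210, sgn -1
4πI² = N·(3j₀)²·(3jₘ)² = 2/45
I = -1·√(0.0444444/4π) = -0.05947080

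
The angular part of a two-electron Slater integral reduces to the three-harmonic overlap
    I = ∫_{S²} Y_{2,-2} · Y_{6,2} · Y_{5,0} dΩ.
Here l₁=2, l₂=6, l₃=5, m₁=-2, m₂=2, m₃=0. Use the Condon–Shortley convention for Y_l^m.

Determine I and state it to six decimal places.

L=13 odd ⇒ parity kills the (l;000) factor ⇒ I = 0

0.000000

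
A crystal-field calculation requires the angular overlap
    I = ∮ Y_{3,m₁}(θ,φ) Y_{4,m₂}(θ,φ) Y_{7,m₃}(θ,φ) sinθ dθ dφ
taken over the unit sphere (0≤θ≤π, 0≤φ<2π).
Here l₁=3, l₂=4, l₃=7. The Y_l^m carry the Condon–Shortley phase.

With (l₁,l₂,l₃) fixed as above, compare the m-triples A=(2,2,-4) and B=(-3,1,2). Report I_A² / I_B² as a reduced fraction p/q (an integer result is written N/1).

33/2

Same 3,4,7: normalisation and zero-m 3j drop out of the ratio.
A: Δ: 0! 6! 8! / 15! → 1/45045; sum: t=0:+1/172800 = 1/172800; 3j²(3 4 7; 2 2 -4) = Δ·Π!·Σ² = 2/65  (sign -1)
B: Δ: 0! 6! 8! / 15! → 1/45045; sum: t=0:+1/518400 = 1/518400; 3j²(3 4 7; -3 1 2) = Δ·Π!·Σ² = 4/2145  (sign -1)
I_A²/I_B² = (2/65)/(4/2145) = 33/2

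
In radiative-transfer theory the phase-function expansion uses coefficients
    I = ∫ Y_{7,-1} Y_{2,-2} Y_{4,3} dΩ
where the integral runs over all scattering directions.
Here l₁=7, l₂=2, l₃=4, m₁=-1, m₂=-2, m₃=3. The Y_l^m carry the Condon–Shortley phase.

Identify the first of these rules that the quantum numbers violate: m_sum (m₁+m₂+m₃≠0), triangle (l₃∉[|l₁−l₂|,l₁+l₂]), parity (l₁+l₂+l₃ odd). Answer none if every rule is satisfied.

azimuthal sum: -1 − 2 + 3 = 0  ✓
5 ≤ 4 ≤ 9 (triangle on l)  ✗
L = 7 + 2 + 4 = 13 (odd)

triangle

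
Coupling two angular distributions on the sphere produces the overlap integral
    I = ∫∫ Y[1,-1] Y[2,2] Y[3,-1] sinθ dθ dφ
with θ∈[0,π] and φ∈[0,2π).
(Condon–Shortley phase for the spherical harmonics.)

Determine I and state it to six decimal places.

-0.082589

Checks pass: Σm=0; 6 even; l₃=3∈[1,3].
(2·1+1)(2·2+1)(2·3+1) = 105
Δ: 0! 2! 4! / 7! → 1/105
sum: t=0:+1/4 = 1/4
3j²(1 2 3; 0 0 0) = Δ·Π!·Σ² = 3/35  (sign -1)
sum: t=0:+1/48 = 1/48
3j²(1 2 3; -1 2 -1) = Δ·Π!·Σ² = 1/105  (sign +1)
combine: 4πI² = 105·3/35·1/105 = 3/35
take √, sign -1: I = -0.08258890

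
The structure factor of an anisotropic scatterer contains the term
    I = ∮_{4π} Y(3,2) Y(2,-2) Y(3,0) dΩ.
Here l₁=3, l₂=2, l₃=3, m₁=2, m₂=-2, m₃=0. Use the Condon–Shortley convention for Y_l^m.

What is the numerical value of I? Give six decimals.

Rules hold: Σm=0, L=8 even, 1≤3≤5.
N = 7·5·7 = 245
Δ = 2!·4!·2!/9! = 1/3780
Racah Σ t=0..2: t=0:+1/24 t=1:−1/4 t=2:+1/24 = -1/6
⇒ 3j(3 2 3; 0 0 0)² = 4/105, sgn +1
Racah Σ t=0..0: t=0:+1/24 = 1/24
⇒ 3j(3 2 3; 2 -2 0)² = 1/21, sgn -1
4πI² = N·(3j₀)²·(3jₘ)² = 4/9
I = -1·√(0.444444/4π) = -0.18806319

-0.188063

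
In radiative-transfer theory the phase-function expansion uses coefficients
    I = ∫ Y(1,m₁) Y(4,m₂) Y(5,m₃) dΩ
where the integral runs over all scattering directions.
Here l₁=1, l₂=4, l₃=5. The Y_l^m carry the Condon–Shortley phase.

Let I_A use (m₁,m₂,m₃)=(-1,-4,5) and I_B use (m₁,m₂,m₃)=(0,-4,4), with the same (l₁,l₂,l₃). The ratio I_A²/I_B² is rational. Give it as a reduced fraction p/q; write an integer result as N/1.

Same 1,4,5: normalisation and zero-m 3j drop out of the ratio.
A: Δ: 0! 2! 8! / 11! → 1/495; sum: t=0:+1/80640 = 1/80640; 3j²(1 4 5; -1 -4 5) = Δ·Π!·Σ² = 1/11  (sign +1)
B: Δ: 0! 2! 8! / 11! → 1/495; sum: t=0:+1/40320 = 1/40320; 3j²(1 4 5; 0 -4 4) = Δ·Π!·Σ² = 1/55  (sign -1)
I_A²/I_B² = (1/11)/(1/55) = 5/1

5/1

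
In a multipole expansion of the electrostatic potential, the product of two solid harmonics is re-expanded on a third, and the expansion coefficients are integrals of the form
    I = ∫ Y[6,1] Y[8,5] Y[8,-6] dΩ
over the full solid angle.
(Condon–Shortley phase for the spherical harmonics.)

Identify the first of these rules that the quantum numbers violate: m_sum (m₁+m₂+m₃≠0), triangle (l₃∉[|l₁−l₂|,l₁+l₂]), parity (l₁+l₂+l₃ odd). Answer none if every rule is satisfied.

none

m₁+m₂+m₃ = 1 + 5 − 6 = 0  ✓
triangle: |6−8|=2 ≤ l₃=8 ≤ 6+8=14  ✓
parity: l₁+l₂+l₃ = 22 is even  ✓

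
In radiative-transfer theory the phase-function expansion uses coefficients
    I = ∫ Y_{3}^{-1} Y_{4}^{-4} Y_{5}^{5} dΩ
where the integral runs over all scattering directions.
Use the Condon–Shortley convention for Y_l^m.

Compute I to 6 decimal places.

Checks pass: Σm=0; 12 even; l₃=5∈[1,7].
(2·3+1)(2·4+1)(2·5+1) = 693
Δ: 2! 4! 6! / 13! → 1/180180
sum: t=0:+1/576 t=1:−1/144 t=2:+1/576 = -1/288
3j²(3 4 5; 0 0 0) = Δ·Π!·Σ² = 20/1001  (sign +1)
sum: t=0:+1/34560 = 1/34560
3j²(3 4 5; -1 -4 5) = Δ·Π!·Σ² = 14/429  (sign +1)
combine: 4πI² = 693·20/1001·14/429 = 840/1859
take √, sign +1: I = 0.18962475

0.189625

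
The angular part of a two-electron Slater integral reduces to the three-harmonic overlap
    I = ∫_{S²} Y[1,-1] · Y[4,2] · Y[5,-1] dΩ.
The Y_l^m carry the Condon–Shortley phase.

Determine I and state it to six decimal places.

Rules hold: Σm=0, L=10 even, 3≤5≤5.
N = 3·9·11 = 297
Δ = 0!·2!·8!/11! = 1/495
Racah Σ t=0..0: t=0:+1/576 = 1/576
⇒ 3j(1 4 5; 0 0 0)² = 5/99, sgn -1
Racah Σ t=0..0: t=0:+1/2880 = 1/2880
⇒ 3j(1 4 5; -1 2 -1)² = 2/165, sgn +1
4πI² = N·(3j₀)²·(3jₘ)² = 2/11
I = -1·√(0.181818/4π) = -0.12028562

-0.120286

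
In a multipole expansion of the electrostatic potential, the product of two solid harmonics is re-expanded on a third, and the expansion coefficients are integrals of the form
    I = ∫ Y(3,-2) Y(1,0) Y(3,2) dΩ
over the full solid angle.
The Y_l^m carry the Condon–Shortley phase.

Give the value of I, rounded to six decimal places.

l₁+l₂+l₃=7 is odd: 3j(l;000)=0 ⇒ I=0

0.000000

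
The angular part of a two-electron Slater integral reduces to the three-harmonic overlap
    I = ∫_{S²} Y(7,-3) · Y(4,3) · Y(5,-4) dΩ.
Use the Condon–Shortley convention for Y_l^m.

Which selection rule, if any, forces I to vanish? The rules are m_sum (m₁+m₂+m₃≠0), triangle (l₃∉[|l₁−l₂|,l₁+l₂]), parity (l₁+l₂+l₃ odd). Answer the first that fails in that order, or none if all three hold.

Σmᵢ = -4  ✗
l₃∈[|l₁−l₂|,l₁+l₂]=[3,11], have l₃=5
Σlᵢ = 16 ⇒ even

m_sum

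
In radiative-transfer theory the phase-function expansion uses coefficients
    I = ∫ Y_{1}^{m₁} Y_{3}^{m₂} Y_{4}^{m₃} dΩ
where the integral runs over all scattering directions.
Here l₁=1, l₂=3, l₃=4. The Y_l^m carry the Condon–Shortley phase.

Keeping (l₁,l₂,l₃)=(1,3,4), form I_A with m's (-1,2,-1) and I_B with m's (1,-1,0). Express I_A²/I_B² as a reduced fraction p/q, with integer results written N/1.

Same 1,3,4: normalisation and zero-m 3j drop out of the ratio.
A: Δ: 0! 2! 6! / 9! → 1/252; sum: t=0:+1/240 = 1/240; 3j²(1 3 4; -1 2 -1) = Δ·Π!·Σ² = 1/84  (sign -1)
B: Δ: 0! 2! 6! / 9! → 1/252; sum: t=0:+1/96 = 1/96; 3j²(1 3 4; 1 -1 0) = Δ·Π!·Σ² = 1/42  (sign +1)
I_A²/I_B² = (1/84)/(1/42) = 1/2

1/2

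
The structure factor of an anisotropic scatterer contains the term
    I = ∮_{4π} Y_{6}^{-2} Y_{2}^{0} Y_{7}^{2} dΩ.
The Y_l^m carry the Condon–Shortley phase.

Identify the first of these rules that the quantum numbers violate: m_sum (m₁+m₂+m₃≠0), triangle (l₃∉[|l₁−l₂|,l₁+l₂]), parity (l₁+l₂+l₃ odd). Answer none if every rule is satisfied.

parity

m₁+m₂+m₃ = -2 + 0 + 2 = 0  ✓
triangle: |6−2|=4 ≤ l₃=7 ≤ 6+2=8  ✓
parity: l₁+l₂+l₃ = 15 is odd  ✗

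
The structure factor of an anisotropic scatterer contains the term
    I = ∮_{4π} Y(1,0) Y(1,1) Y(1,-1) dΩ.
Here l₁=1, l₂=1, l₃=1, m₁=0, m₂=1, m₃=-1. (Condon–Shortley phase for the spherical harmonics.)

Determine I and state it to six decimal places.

0.000000

L=3 odd ⇒ parity kills the (l;000) factor ⇒ I = 0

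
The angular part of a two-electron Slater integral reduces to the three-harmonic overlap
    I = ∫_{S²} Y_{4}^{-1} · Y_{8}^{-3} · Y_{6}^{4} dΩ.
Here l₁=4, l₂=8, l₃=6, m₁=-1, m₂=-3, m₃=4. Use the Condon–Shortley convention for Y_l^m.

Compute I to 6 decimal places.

0.158035

Checks pass: Σm=0; 18 even; l₃=6∈[4,12].
(2·4+1)(2·8+1)(2·6+1) = 1989
Δ: 6! 2! 10! / 19! → 1/23279256
sum: t=2:+1/1658880 t=3:−1/518400 t=4:+1/1658880 = -1/1382400
3j²(4 8 6; 0 0 0) = Δ·Π!·Σ² = 504/46189  (sign -1)
sum: t=3:−1/5806080 t=4:+1/17418240 t=5:−1/870912000 = -101/870912000
3j²(4 8 6; -1 -3 4) = Δ·Π!·Σ² = 10201/705432  (sign -1)
combine: 4πI² = 1989·504/46189·10201/705432 = 275427/877591
take √, sign +1: I = 0.15803462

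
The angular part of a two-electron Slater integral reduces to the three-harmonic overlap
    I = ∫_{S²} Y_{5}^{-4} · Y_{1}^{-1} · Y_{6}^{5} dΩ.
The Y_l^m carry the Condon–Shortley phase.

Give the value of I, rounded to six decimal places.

-0.303018

Checks pass: Σm=0; 12 even; l₃=6∈[4,6].
(2·5+1)(2·1+1)(2·6+1) = 429
Δ: 0! 10! 2! / 13! → 1/858
sum: t=0:+1/14400 = 1/14400
3j²(5 1 6; 0 0 0) = Δ·Π!·Σ² = 6/143  (sign +1)
sum: t=0:+1/725760 = 1/725760
3j²(5 1 6; -4 -1 5) = Δ·Π!·Σ² = 5/78  (sign -1)
combine: 4πI² = 429·6/143·5/78 = 15/13
take √, sign -1: I = -0.30301841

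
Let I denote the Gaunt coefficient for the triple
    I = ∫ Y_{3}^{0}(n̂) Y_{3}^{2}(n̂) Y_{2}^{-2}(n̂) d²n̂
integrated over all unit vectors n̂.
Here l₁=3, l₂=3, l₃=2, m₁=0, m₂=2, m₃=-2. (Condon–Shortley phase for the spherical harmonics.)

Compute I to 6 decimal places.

-0.188063

Rules hold: Σm=0, L=8 even, 0≤2≤6.
N = 7·7·5 = 245
Δ = 4!·2!·2!/9! = 1/3780
Racah Σ t=1..3: t=1:−1/24 t=2:+1/4 t=3:−1/24 = 1/6
⇒ 3j(3 3 2; 0 0 0)² = 4/105, sgn +1
Racah Σ t=3..3: t=3:−1/24 = -1/24
⇒ 3j(3 3 2; 0 2 -2)² = 1/21, sgn -1
4πI² = N·(3j₀)²·(3jₘ)² = 4/9
I = -1·√(0.444444/4π) = -0.18806319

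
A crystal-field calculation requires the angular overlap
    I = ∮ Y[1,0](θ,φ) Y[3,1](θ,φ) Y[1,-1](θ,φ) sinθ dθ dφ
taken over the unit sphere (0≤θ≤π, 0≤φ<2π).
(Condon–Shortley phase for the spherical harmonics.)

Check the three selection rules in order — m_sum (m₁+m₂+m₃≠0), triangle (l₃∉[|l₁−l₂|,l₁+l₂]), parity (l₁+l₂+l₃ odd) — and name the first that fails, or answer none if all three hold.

triangle

m₁+m₂+m₃ = 0 + 1 − 1 = 0  ✓
triangle: |1−3|=2 ≤ l₃=1 ≤ 1+3=4  ✗
parity: l₁+l₂+l₃ = 5 is odd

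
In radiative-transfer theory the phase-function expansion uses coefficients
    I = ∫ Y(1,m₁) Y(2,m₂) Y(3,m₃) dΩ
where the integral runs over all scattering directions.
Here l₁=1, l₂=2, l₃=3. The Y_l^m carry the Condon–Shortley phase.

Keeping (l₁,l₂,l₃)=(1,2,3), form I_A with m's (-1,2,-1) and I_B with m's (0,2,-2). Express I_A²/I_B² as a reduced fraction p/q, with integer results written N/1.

Same 1,2,3: normalisation and zero-m 3j drop out of the ratio.
A: Δ: 0! 2! 4! / 7! → 1/105; sum: t=0:+1/48 = 1/48; 3j²(1 2 3; -1 2 -1) = Δ·Π!·Σ² = 1/105  (sign +1)
B: Δ: 0! 2! 4! / 7! → 1/105; sum: t=0:+1/24 = 1/24; 3j²(1 2 3; 0 2 -2) = Δ·Π!·Σ² = 1/21  (sign -1)
I_A²/I_B² = (1/105)/(1/21) = 1/5

1/5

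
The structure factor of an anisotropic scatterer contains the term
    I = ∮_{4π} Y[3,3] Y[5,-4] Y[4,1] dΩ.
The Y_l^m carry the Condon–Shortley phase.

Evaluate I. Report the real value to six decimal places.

m-sum 0 ✓  L=12 even ✓  2≤4≤8 ✓
Π(2lᵢ+1) = 7×11×9 = 693
triangle coeff Δ(3,5,4) = 1/180180
Σ_t [1,3]: t=1:−1/576 t=2:+1/144 t=3:−1/576 = 1/288
(3j)²=20/1001 [(3 5 4; 0 0 0)], sign=+1
Σ_t [0,0]: t=0:+1/5760 = 1/5760
(3j)²=9/286 [(3 5 4; 3 -4 1)], sign=-1
⇒ 4πI² = 810/1859
I = (-1)√(810/1859/(4π)) = -0.18620781

-0.186208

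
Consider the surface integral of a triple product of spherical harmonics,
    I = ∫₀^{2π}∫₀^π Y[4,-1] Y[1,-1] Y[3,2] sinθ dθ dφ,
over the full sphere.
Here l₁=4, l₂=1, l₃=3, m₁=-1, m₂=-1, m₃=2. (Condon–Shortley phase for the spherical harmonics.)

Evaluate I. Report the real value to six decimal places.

-0.106622

Checks pass: Σm=0; 8 even; l₃=3∈[3,5].
(2·4+1)(2·1+1)(2·3+1) = 189
Δ: 2! 6! 0! / 9! → 1/252
sum: t=1:−1/36 = -1/36
3j²(4 1 3; 0 0 0) = Δ·Π!·Σ² = 4/63  (sign +1)
sum: t=0:+1/240 = 1/240
3j²(4 1 3; -1 -1 2) = Δ·Π!·Σ² = 1/84  (sign -1)
combine: 4πI² = 189·4/63·1/84 = 1/7
take √, sign -1: I = -0.10662181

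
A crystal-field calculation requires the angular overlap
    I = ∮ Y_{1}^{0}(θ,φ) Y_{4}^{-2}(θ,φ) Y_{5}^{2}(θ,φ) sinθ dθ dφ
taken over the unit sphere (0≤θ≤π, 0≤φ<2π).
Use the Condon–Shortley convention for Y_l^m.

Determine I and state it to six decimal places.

0.225034

Checks pass: Σm=0; 10 even; l₃=5∈[3,5].
(2·1+1)(2·4+1)(2·5+1) = 297
Δ: 0! 2! 8! / 11! → 1/495
sum: t=0:+1/576 = 1/576
3j²(1 4 5; 0 0 0) = Δ·Π!·Σ² = 5/99  (sign -1)
sum: t=0:+1/1440 = 1/1440
3j²(1 4 5; 0 -2 2) = Δ·Π!·Σ² = 7/165  (sign -1)
combine: 4πI² = 297·5/99·7/165 = 7/11
take √, sign +1: I = 0.22503380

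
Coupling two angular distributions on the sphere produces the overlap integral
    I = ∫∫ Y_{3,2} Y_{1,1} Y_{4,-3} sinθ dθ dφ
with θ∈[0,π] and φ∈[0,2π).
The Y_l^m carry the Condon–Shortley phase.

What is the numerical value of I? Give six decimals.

Checks pass: Σm=0; 8 even; l₃=4∈[2,4].
(2·3+1)(2·1+1)(2·4+1) = 189
Δ: 0! 6! 2! / 9! → 1/252
sum: t=0:+1/36 = 1/36
3j²(3 1 4; 0 0 0) = Δ·Π!·Σ² = 4/63  (sign +1)
sum: t=0:+1/240 = 1/240
3j²(3 1 4; 2 1 -3) = Δ·Π!·Σ² = 1/12  (sign -1)
combine: 4πI² = 189·4/63·1/12 = 1/1
take √, sign -1: I = -0.28209479

-0.282095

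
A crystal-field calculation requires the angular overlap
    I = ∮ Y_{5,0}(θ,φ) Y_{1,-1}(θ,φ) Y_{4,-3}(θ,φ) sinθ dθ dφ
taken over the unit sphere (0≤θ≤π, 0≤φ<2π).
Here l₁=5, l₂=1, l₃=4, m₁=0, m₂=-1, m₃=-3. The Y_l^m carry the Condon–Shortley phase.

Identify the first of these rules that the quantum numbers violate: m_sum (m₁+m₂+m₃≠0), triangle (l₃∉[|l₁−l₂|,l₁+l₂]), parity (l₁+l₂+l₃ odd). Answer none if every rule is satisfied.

m_sum

m₁+m₂+m₃ = 0 − 1 − 3 = -4  ✗
triangle: |5−1|=4 ≤ l₃=4 ≤ 5+1=6
parity: l₁+l₂+l₃ = 10 is even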